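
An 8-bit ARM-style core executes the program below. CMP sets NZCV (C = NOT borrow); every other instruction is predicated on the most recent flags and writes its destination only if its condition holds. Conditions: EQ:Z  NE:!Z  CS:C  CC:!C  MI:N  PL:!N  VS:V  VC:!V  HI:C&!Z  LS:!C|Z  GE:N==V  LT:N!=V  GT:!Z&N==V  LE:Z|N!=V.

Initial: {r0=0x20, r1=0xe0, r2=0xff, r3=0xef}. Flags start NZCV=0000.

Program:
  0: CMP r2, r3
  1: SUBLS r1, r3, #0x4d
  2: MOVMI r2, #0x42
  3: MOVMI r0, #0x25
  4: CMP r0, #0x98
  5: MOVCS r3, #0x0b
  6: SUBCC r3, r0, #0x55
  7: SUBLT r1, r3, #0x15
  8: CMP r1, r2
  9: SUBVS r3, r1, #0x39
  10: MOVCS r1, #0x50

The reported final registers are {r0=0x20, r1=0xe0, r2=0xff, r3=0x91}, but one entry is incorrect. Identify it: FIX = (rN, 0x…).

FIX = (r3, 0xcb)

0: ✓ CMP  NZCV=0010
1: · SUBLS
2: · MOVMI
3: · MOVMI
4: ✓ CMP  NZCV=1001
5: · MOVCS
6: ✓ SUBCC  r3←0xcb
7: · SUBLT
8: ✓ CMP  NZCV=1000
9: · SUBVS
10: · MOVCS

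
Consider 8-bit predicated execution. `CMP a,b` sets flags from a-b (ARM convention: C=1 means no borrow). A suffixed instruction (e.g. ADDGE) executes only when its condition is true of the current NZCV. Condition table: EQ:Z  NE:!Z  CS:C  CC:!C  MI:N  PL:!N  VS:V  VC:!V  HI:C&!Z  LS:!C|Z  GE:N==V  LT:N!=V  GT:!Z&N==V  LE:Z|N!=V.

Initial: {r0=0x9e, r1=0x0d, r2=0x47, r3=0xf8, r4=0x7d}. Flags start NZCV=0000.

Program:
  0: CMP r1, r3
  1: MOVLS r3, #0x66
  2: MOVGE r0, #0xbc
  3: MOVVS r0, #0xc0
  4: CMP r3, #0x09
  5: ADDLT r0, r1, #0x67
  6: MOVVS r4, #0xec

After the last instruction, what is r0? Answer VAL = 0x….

VAL = 0xbc

[0] flags=0000 → (cmp)
[1] flags=0000 LS?T → r3=0x66
[2] flags=0000 GE?T → r0=0xbc
[3] flags=0000 VS?F → skip
[4] flags=0010 → (cmp)
[5] flags=0010 LT?F → skip
[6] flags=0010 VS?F → skip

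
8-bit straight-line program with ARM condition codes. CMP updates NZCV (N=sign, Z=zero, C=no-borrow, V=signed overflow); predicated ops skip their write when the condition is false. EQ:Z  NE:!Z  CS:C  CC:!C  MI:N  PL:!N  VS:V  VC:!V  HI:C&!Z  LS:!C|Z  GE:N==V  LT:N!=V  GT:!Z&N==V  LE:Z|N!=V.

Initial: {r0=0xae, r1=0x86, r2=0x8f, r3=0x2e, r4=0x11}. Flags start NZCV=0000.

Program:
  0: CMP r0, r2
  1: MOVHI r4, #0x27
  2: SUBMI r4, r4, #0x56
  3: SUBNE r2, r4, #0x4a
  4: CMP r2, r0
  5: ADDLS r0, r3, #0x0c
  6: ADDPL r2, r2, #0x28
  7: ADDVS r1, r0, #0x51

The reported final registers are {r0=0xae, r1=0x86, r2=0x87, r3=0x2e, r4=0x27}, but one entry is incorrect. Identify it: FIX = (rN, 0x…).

0: ✓ CMP  NZCV=0010
1: ✓ MOVHI  r4←0x27
2: · SUBMI
3: ✓ SUBNE  r2←0xdd
4: ✓ CMP  NZCV=0010
5: · ADDLS
6: ✓ ADDPL  r2←0x05
7: · ADDVS

FIX = (r2, 0x05)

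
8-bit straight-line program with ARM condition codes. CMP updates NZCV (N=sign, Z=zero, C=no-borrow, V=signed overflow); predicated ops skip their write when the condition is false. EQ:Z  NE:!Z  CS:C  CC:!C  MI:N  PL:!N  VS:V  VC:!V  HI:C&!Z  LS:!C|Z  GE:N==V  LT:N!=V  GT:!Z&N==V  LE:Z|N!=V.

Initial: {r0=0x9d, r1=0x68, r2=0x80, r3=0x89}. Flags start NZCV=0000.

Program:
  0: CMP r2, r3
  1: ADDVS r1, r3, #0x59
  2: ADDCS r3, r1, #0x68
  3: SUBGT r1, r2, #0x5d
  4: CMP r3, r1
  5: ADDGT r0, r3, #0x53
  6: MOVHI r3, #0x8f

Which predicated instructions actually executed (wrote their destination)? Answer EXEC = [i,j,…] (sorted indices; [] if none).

[0] flags=1000 → (cmp)
[1] flags=1000 VS?F → skip
[2] flags=1000 CS?F → skip
[3] flags=1000 GT?F → skip
[4] flags=0011 → (cmp)
[5] flags=0011 GT?F → skip
[6] flags=0011 HI?T → r3=0x8f

EXEC = [6]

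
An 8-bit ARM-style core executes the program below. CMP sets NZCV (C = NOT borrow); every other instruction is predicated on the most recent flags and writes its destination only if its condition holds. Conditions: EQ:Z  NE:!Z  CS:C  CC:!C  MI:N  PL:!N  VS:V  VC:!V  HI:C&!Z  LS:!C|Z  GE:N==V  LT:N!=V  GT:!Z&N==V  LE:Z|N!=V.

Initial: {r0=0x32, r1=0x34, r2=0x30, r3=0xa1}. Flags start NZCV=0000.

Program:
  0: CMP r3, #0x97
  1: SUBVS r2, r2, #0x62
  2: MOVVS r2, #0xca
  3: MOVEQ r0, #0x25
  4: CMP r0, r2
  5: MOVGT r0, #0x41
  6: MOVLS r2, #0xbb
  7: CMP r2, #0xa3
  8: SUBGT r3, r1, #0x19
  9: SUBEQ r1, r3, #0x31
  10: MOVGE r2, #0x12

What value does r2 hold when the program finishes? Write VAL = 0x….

VAL = 0x12

[0] flags=0010 → (cmp)
[1] flags=0010 VS?F → skip
[2] flags=0010 VS?F → skip
[3] flags=0010 EQ?F → skip
[4] flags=0010 → (cmp)
[5] flags=0010 GT?T → r0=0x41
[6] flags=0010 LS?F → skip
[7] flags=1001 → (cmp)
[8] flags=1001 GT?T → r3=0x1b
[9] flags=1001 EQ?F → skip
[10] flags=1001 GE?T → r2=0x12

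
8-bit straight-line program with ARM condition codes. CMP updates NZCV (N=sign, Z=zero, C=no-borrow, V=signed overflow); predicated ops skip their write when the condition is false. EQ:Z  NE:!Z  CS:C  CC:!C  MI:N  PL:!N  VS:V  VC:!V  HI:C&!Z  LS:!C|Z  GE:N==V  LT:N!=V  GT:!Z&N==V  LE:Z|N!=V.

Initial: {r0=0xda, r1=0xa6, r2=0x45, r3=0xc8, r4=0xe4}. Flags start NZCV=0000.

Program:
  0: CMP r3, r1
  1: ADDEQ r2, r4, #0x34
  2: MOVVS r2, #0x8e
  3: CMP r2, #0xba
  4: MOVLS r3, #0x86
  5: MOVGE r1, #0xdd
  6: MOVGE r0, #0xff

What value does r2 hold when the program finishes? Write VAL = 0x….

VAL = 0x45

[0] flags=0010 → (cmp)
[1] flags=0010 EQ?F → skip
[2] flags=0010 VS?F → skip
[3] flags=1001 → (cmp)
[4] flags=1001 LS?T → r3=0x86
[5] flags=1001 GE?T → r1=0xdd
[6] flags=1001 GE?T → r0=0xff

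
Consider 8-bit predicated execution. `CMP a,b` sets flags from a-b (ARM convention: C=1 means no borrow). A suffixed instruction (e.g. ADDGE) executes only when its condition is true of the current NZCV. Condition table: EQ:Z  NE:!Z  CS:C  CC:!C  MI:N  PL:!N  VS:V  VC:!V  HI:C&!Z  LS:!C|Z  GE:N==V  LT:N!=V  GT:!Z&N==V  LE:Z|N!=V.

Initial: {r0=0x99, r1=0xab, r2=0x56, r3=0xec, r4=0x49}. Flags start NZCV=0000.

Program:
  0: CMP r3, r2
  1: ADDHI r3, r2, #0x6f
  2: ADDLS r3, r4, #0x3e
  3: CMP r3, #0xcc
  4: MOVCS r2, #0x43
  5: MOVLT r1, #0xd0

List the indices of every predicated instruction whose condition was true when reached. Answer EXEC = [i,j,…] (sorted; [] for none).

EXEC = [1,5]

[0] flags=1010 → (cmp)
[1] flags=1010 HI?T → r3=0xc5
[2] flags=1010 LS?F → skip
[3] flags=1000 → (cmp)
[4] flags=1000 CS?F → skip
[5] flags=1000 LT?T → r1=0xd0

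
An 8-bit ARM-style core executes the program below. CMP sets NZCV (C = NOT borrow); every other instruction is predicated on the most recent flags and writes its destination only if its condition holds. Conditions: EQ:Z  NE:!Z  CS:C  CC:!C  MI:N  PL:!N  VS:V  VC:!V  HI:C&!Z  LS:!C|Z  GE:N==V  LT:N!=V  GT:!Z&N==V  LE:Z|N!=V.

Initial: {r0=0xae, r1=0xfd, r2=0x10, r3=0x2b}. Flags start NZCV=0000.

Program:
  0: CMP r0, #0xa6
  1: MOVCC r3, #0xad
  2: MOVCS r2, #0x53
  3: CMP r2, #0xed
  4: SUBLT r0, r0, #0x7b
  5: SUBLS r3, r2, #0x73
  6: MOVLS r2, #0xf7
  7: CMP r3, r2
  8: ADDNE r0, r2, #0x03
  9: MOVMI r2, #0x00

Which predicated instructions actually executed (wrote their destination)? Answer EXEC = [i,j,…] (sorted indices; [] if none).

[0] flags=0010 → (cmp)
[1] flags=0010 CC?F → skip
[2] flags=0010 CS?T → r2=0x53
[3] flags=0000 → (cmp)
[4] flags=0000 LT?F → skip
[5] flags=0000 LS?T → r3=0xe0
[6] flags=0000 LS?T → r2=0xf7
[7] flags=1000 → (cmp)
[8] flags=1000 NE?T → r0=0xfa
[9] flags=1000 MI?T → r2=0x00

EXEC = [2,5,6,8,9]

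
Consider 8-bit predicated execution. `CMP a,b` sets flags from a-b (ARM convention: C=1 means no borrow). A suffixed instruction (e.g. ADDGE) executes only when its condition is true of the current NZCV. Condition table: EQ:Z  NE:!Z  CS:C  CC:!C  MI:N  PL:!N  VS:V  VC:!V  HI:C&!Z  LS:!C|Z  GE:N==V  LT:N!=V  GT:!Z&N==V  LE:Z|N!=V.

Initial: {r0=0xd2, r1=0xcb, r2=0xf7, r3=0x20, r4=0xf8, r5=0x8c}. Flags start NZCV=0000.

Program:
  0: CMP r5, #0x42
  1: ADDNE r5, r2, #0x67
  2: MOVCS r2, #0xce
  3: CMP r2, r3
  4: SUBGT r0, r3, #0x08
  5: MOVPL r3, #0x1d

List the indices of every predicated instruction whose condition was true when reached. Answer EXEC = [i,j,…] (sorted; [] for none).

EXEC = [1,2]

[0] flags=0011 → (cmp)
[1] flags=0011 NE?T → r5=0x5e
[2] flags=0011 CS?T → r2=0xce
[3] flags=1010 → (cmp)
[4] flags=1010 GT?F → skip
[5] flags=1010 PL?F → skip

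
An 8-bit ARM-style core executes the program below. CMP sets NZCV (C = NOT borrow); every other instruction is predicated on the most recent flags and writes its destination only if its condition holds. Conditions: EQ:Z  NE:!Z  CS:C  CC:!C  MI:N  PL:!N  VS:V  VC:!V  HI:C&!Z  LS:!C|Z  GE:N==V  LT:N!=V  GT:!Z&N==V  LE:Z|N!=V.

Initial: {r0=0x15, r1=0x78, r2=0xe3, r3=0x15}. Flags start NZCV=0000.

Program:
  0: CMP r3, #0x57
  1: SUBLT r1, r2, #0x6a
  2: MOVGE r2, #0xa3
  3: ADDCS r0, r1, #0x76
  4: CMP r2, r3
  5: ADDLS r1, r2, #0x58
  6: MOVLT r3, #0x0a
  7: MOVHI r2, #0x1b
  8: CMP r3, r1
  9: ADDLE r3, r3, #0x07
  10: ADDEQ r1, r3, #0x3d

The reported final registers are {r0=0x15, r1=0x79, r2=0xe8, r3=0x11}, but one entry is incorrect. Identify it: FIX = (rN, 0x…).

0: ✓ CMP  NZCV=1000
1: ✓ SUBLT  r1←0x79
2: · MOVGE
3: · ADDCS
4: ✓ CMP  NZCV=1010
5: · ADDLS
6: ✓ MOVLT  r3←0x0a
7: ✓ MOVHI  r2←0x1b
8: ✓ CMP  NZCV=1000
9: ✓ ADDLE  r3←0x11
10: · ADDEQ

FIX = (r2, 0x1b)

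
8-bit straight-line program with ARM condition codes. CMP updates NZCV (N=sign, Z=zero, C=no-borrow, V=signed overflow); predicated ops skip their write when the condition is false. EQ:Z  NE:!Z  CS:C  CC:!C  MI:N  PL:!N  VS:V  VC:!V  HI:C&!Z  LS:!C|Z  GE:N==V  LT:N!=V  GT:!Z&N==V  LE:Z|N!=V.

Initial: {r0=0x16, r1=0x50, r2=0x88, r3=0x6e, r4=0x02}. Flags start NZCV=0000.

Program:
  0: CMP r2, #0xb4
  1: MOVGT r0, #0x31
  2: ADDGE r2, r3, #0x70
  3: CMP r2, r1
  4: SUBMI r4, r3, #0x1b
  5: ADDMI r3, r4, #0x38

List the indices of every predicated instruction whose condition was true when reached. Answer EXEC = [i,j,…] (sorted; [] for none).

0: ✓ CMP  NZCV=1000
1: · MOVGT
2: · ADDGE
3: ✓ CMP  NZCV=0011
4: · SUBMI
5: · ADDMI

EXEC = []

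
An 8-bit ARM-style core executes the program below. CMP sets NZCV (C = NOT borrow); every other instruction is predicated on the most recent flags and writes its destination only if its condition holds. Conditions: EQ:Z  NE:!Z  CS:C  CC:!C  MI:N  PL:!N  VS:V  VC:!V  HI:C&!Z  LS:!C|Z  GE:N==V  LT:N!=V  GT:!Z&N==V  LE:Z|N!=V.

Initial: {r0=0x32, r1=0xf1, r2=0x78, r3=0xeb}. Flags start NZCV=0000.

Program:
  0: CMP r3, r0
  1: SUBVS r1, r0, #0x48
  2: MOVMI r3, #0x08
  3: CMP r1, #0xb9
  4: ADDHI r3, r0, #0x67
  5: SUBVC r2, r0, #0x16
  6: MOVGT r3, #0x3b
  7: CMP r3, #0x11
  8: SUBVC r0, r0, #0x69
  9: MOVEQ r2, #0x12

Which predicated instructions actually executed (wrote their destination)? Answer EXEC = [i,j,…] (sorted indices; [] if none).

EXEC = [2,4,5,6,8]

[0] flags=1010 → (cmp)
[1] flags=1010 VS?F → skip
[2] flags=1010 MI?T → r3=0x08
[3] flags=0010 → (cmp)
[4] flags=0010 HI?T → r3=0x99
[5] flags=0010 VC?T → r2=0x1c
[6] flags=0010 GT?T → r3=0x3b
[7] flags=0010 → (cmp)
[8] flags=0010 VC?T → r0=0xc9
[9] flags=0010 EQ?F → skip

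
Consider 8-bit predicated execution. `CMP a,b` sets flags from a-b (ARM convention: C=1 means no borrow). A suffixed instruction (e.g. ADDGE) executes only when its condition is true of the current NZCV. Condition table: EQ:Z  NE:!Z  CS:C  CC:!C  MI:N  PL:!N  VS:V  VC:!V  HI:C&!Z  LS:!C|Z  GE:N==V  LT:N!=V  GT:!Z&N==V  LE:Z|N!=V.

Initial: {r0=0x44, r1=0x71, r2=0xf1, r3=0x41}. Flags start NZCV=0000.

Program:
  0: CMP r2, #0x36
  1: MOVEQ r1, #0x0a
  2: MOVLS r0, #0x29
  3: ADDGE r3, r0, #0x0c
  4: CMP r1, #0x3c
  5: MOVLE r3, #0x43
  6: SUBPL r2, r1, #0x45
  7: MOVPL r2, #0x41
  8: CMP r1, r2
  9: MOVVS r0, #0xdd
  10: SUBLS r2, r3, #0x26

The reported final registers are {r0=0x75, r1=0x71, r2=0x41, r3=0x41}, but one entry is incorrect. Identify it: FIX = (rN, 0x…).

0: ✓ CMP  NZCV=1010
1: · MOVEQ
2: · MOVLS
3: · ADDGE
4: ✓ CMP  NZCV=0010
5: · MOVLE
6: ✓ SUBPL  r2←0x2c
7: ✓ MOVPL  r2←0x41
8: ✓ CMP  NZCV=0010
9: · MOVVS
10: · SUBLS

FIX = (r0, 0x44)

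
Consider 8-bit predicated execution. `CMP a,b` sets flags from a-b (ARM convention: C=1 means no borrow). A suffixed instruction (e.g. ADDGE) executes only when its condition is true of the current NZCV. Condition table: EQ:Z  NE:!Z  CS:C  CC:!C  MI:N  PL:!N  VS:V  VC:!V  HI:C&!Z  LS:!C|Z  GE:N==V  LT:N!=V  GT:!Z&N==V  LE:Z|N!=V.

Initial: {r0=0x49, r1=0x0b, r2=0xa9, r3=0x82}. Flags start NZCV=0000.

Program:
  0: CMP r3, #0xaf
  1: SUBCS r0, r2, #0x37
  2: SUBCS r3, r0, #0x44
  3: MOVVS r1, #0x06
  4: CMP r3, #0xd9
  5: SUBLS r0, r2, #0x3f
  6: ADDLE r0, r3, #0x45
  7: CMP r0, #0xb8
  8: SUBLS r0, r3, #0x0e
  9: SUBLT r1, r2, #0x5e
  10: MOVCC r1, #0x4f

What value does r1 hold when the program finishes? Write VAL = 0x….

VAL = 0x0b

[0] flags=1000 → (cmp)
[1] flags=1000 CS?F → skip
[2] flags=1000 CS?F → skip
[3] flags=1000 VS?F → skip
[4] flags=1000 → (cmp)
[5] flags=1000 LS?T → r0=0x6a
[6] flags=1000 LE?T → r0=0xc7
[7] flags=0010 → (cmp)
[8] flags=0010 LS?F → skip
[9] flags=0010 LT?F → skip
[10] flags=0010 CC?F → skip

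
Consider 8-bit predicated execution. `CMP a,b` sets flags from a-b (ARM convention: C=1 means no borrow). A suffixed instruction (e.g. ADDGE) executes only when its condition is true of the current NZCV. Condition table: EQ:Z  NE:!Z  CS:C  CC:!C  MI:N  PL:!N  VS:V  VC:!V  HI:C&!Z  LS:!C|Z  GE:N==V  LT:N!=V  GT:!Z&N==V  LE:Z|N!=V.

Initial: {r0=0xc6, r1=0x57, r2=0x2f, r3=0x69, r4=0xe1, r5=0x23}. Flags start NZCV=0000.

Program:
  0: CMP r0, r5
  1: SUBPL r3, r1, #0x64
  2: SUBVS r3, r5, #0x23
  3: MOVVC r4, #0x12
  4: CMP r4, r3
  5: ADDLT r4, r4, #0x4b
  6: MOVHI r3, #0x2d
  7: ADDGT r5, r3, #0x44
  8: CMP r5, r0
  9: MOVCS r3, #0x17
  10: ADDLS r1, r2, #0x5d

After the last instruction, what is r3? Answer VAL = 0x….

VAL = 0x69

[0] flags=1010 → (cmp)
[1] flags=1010 PL?F → skip
[2] flags=1010 VS?F → skip
[3] flags=1010 VC?T → r4=0x12
[4] flags=1000 → (cmp)
[5] flags=1000 LT?T → r4=0x5d
[6] flags=1000 HI?F → skip
[7] flags=1000 GT?F → skip
[8] flags=0000 → (cmp)
[9] flags=0000 CS?F → skip
[10] flags=0000 LS?T → r1=0x8c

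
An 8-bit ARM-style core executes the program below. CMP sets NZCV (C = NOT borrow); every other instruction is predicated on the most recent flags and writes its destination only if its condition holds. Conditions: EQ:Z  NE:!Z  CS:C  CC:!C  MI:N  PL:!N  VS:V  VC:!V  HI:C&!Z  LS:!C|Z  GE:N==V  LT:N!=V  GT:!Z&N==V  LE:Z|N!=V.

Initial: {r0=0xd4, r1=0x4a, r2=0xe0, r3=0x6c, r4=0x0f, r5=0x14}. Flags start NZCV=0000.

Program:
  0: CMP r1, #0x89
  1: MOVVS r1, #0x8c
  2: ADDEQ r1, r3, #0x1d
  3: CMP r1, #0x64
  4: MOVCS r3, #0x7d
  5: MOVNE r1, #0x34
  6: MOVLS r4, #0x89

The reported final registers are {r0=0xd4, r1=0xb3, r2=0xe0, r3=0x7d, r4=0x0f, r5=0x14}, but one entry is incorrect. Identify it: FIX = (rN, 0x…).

[0] flags=1001 → (cmp)
[1] flags=1001 VS?T → r1=0x8c
[2] flags=1001 EQ?F → skip
[3] flags=0011 → (cmp)
[4] flags=0011 CS?T → r3=0x7d
[5] flags=0011 NE?T → r1=0x34
[6] flags=0011 LS?F → skip

FIX = (r1, 0x34)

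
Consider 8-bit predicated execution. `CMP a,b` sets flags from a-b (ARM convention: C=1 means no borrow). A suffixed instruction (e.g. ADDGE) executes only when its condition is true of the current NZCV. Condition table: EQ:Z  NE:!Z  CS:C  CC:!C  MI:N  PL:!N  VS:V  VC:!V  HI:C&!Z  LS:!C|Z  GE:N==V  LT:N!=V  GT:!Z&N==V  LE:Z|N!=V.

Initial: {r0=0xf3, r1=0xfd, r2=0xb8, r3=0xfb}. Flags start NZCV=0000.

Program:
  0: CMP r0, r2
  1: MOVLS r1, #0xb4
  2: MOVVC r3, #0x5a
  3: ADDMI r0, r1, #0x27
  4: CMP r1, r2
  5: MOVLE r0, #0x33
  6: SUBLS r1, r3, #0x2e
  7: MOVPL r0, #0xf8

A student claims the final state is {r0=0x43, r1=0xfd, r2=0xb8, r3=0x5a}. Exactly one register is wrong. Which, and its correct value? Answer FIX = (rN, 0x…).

[0] flags=0010 → (cmp)
[1] flags=0010 LS?F → skip
[2] flags=0010 VC?T → r3=0x5a
[3] flags=0010 MI?F → skip
[4] flags=0010 → (cmp)
[5] flags=0010 LE?F → skip
[6] flags=0010 LS?F → skip
[7] flags=0010 PL?T → r0=0xf8

FIX = (r0, 0xf8)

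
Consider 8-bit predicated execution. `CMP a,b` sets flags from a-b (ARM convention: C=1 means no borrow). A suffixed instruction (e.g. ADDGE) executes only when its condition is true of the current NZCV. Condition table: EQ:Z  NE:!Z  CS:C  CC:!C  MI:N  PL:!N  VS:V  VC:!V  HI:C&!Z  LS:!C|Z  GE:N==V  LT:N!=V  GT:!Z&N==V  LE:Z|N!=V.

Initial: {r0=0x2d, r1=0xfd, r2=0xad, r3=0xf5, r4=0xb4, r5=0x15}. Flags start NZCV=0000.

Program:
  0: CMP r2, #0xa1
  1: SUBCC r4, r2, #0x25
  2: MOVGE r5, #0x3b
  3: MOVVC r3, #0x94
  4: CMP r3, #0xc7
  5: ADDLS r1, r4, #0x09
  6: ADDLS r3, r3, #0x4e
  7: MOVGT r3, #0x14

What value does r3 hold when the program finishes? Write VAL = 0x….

0: ✓ CMP  NZCV=0010
1: · SUBCC
2: ✓ MOVGE  r5←0x3b
3: ✓ MOVVC  r3←0x94
4: ✓ CMP  NZCV=1000
5: ✓ ADDLS  r1←0xbd
6: ✓ ADDLS  r3←0xe2
7: · MOVGT

VAL = 0xe2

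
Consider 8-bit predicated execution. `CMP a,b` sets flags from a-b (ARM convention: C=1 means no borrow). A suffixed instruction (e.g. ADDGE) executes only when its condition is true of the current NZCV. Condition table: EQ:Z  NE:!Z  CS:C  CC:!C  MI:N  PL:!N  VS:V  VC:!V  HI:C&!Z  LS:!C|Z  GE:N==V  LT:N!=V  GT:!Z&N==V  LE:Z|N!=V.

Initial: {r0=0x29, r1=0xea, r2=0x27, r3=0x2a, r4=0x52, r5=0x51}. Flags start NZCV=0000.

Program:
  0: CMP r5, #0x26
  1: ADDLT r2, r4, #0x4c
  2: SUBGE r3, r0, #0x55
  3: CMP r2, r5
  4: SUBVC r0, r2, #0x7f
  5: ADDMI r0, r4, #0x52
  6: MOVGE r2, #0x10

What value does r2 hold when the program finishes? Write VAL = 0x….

0: ✓ CMP  NZCV=0010
1: · ADDLT
2: ✓ SUBGE  r3←0xd4
3: ✓ CMP  NZCV=1000
4: ✓ SUBVC  r0←0xa8
5: ✓ ADDMI  r0←0xa4
6: · MOVGE

VAL = 0x27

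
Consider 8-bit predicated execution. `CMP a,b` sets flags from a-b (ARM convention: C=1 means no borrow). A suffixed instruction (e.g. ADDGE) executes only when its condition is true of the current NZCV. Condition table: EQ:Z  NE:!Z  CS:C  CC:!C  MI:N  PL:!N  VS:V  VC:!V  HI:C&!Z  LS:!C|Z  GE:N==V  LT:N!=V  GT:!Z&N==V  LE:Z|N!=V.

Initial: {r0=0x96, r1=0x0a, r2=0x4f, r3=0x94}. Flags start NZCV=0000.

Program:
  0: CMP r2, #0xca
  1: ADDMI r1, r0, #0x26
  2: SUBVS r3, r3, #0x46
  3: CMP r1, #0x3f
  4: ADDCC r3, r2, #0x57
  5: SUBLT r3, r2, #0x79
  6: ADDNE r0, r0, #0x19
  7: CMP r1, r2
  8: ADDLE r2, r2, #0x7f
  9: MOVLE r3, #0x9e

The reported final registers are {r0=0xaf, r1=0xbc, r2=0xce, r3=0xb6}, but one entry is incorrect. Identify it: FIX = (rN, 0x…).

[0] flags=1001 → (cmp)
[1] flags=1001 MI?T → r1=0xbc
[2] flags=1001 VS?T → r3=0x4e
[3] flags=0011 → (cmp)
[4] flags=0011 CC?F → skip
[5] flags=0011 LT?T → r3=0xd6
[6] flags=0011 NE?T → r0=0xaf
[7] flags=0011 → (cmp)
[8] flags=0011 LE?T → r2=0xce
[9] flags=0011 LE?T → r3=0x9e

FIX = (r3, 0x9e)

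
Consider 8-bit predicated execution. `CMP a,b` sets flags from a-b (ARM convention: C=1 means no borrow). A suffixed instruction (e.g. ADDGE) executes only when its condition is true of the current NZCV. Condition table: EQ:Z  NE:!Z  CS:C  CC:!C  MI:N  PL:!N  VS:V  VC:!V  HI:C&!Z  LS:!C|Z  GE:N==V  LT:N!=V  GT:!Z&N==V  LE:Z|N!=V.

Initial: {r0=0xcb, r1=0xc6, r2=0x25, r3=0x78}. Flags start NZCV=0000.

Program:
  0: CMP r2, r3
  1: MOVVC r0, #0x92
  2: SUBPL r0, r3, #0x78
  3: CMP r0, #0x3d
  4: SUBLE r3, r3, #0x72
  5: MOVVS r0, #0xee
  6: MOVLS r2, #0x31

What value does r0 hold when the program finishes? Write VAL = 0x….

0: ✓ CMP  NZCV=1000
1: ✓ MOVVC  r0←0x92
2: · SUBPL
3: ✓ CMP  NZCV=0011
4: ✓ SUBLE  r3←0x06
5: ✓ MOVVS  r0←0xee
6: · MOVLS

VAL = 0xee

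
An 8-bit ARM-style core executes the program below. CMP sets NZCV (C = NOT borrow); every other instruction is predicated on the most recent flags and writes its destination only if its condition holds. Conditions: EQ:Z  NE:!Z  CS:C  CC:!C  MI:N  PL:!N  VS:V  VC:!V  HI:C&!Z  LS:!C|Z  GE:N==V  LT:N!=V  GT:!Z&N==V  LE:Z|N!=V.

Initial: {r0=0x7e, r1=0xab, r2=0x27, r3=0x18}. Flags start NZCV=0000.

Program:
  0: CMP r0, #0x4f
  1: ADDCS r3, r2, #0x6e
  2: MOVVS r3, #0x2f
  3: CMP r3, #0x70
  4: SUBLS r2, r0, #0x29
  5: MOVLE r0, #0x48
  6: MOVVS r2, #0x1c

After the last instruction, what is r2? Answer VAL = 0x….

[0] flags=0010 → (cmp)
[1] flags=0010 CS?T → r3=0x95
[2] flags=0010 VS?F → skip
[3] flags=0011 → (cmp)
[4] flags=0011 LS?F → skip
[5] flags=0011 LE?T → r0=0x48
[6] flags=0011 VS?T → r2=0x1c

VAL = 0x1c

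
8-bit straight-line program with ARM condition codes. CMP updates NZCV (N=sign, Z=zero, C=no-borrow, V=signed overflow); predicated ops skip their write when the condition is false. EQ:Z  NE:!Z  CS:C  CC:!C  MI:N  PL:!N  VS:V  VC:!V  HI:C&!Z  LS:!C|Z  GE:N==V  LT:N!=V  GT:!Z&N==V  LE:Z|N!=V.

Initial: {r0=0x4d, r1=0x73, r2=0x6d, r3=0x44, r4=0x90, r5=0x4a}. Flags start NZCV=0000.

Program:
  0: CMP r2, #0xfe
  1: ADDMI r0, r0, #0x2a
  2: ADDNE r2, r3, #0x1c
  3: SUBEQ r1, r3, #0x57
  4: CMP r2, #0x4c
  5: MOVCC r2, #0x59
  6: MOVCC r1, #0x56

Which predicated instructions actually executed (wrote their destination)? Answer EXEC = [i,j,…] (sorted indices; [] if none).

0: ✓ CMP  NZCV=0000
1: · ADDMI
2: ✓ ADDNE  r2←0x60
3: · SUBEQ
4: ✓ CMP  NZCV=0010
5: · MOVCC
6: · MOVCC

EXEC = [2]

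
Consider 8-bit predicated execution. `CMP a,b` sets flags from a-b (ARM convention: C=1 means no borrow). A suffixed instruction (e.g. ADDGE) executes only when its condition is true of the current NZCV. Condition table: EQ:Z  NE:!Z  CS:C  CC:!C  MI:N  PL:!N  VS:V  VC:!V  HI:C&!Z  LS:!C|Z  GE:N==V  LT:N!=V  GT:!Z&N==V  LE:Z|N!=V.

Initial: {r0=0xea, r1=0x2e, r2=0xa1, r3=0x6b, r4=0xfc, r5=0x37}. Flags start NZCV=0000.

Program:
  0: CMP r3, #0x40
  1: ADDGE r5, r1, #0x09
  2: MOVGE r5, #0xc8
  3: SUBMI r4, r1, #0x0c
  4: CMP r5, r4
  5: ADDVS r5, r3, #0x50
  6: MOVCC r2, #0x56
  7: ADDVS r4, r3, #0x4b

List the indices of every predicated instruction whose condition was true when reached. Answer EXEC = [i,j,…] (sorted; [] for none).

[0] flags=0010 → (cmp)
[1] flags=0010 GE?T → r5=0x37
[2] flags=0010 GE?T → r5=0xc8
[3] flags=0010 MI?F → skip
[4] flags=1000 → (cmp)
[5] flags=1000 VS?F → skip
[6] flags=1000 CC?T → r2=0x56
[7] flags=1000 VS?F → skip

EXEC = [1,2,6]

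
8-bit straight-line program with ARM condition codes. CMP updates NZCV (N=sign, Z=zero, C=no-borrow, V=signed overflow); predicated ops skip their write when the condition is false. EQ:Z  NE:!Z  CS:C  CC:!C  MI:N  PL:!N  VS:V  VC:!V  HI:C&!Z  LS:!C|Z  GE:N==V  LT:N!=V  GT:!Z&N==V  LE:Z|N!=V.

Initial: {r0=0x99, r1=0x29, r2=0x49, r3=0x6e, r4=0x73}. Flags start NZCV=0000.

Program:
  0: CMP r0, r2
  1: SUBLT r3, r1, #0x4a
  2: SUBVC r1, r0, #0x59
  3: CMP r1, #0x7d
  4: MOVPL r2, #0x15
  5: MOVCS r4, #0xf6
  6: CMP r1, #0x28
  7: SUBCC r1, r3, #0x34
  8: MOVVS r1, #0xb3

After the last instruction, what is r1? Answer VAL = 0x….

VAL = 0x29

[0] flags=0011 → (cmp)
[1] flags=0011 LT?T → r3=0xdf
[2] flags=0011 VC?F → skip
[3] flags=1000 → (cmp)
[4] flags=1000 PL?F → skip
[5] flags=1000 CS?F → skip
[6] flags=0010 → (cmp)
[7] flags=0010 CC?F → skip
[8] flags=0010 VS?F → skip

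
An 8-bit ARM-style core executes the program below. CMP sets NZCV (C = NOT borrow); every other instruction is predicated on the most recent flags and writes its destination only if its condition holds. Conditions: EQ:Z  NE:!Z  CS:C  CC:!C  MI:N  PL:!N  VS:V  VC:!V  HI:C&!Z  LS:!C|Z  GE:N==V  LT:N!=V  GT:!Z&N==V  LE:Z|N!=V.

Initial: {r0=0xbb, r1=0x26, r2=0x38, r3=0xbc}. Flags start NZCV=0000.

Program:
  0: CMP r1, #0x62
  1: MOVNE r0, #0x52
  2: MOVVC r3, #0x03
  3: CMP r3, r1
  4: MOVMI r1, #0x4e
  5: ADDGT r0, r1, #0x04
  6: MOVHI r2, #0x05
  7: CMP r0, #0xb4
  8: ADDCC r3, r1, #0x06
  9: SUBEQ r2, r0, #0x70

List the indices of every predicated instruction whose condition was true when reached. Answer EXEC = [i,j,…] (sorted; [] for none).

EXEC = [1,2,4,8]

0: ✓ CMP  NZCV=1000
1: ✓ MOVNE  r0←0x52
2: ✓ MOVVC  r3←0x03
3: ✓ CMP  NZCV=1000
4: ✓ MOVMI  r1←0x4e
5: · ADDGT
6: · MOVHI
7: ✓ CMP  NZCV=1001
8: ✓ ADDCC  r3←0x54
9: · SUBEQ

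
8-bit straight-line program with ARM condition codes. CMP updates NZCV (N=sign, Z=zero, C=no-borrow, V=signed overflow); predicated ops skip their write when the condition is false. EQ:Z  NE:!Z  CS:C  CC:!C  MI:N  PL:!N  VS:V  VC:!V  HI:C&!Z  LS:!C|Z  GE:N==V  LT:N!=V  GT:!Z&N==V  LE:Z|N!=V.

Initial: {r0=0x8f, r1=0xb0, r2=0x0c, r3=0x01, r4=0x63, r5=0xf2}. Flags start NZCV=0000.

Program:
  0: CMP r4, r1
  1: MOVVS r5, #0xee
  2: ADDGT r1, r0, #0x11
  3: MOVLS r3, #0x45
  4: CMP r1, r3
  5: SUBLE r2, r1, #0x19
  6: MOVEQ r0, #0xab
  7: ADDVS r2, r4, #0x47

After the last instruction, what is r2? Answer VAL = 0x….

VAL = 0xaa

[0] flags=1001 → (cmp)
[1] flags=1001 VS?T → r5=0xee
[2] flags=1001 GT?T → r1=0xa0
[3] flags=1001 LS?T → r3=0x45
[4] flags=0011 → (cmp)
[5] flags=0011 LE?T → r2=0x87
[6] flags=0011 EQ?F → skip
[7] flags=0011 VS?T → r2=0xaa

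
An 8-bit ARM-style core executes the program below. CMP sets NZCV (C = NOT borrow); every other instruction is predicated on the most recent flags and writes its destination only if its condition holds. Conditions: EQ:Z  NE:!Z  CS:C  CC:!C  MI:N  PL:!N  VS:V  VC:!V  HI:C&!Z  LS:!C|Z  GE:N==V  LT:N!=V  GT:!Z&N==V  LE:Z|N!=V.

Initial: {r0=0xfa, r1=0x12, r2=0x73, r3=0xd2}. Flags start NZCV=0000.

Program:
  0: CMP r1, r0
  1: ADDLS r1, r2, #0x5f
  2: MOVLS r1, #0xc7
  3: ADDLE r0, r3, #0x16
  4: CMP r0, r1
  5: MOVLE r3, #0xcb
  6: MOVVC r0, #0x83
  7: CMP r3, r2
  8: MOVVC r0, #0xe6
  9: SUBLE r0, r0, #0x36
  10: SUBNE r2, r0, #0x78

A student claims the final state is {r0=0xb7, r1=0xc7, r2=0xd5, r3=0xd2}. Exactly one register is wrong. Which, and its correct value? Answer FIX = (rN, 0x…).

FIX = (r0, 0x4d)

[0] flags=0000 → (cmp)
[1] flags=0000 LS?T → r1=0xd2
[2] flags=0000 LS?T → r1=0xc7
[3] flags=0000 LE?F → skip
[4] flags=0010 → (cmp)
[5] flags=0010 LE?F → skip
[6] flags=0010 VC?T → r0=0x83
[7] flags=0011 → (cmp)
[8] flags=0011 VC?F → skip
[9] flags=0011 LE?T → r0=0x4d
[10] flags=0011 NE?T → r2=0xd5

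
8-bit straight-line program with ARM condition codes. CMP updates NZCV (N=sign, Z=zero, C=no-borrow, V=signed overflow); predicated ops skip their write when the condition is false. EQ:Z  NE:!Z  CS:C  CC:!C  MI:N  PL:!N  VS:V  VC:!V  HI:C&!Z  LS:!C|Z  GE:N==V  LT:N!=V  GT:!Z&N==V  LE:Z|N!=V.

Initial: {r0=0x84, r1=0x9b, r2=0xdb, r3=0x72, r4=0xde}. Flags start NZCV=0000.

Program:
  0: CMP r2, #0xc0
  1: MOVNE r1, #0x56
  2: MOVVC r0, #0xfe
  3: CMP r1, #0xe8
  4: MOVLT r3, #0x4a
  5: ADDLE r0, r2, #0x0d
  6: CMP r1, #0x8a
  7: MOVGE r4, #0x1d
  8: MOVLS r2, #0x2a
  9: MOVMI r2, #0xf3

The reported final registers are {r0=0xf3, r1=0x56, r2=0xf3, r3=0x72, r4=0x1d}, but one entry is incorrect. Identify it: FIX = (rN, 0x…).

FIX = (r0, 0xfe)

0: ✓ CMP  NZCV=0010
1: ✓ MOVNE  r1←0x56
2: ✓ MOVVC  r0←0xfe
3: ✓ CMP  NZCV=0000
4: · MOVLT
5: · ADDLE
6: ✓ CMP  NZCV=1001
7: ✓ MOVGE  r4←0x1d
8: ✓ MOVLS  r2←0x2a
9: ✓ MOVMI  r2←0xf3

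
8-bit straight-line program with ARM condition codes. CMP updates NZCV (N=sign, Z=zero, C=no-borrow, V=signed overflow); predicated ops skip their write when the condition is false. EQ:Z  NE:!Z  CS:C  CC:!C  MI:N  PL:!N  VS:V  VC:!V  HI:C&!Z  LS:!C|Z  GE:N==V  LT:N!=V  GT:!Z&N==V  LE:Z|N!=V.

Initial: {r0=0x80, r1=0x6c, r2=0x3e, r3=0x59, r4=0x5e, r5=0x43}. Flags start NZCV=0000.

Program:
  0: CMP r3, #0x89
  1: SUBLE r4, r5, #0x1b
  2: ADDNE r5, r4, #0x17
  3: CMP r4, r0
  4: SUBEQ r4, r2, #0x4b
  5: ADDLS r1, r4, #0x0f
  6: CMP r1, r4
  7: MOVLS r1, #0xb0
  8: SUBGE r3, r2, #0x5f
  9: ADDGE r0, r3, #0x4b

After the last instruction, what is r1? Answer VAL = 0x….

[0] flags=1001 → (cmp)
[1] flags=1001 LE?F → skip
[2] flags=1001 NE?T → r5=0x75
[3] flags=1001 → (cmp)
[4] flags=1001 EQ?F → skip
[5] flags=1001 LS?T → r1=0x6d
[6] flags=0010 → (cmp)
[7] flags=0010 LS?F → skip
[8] flags=0010 GE?T → r3=0xdf
[9] flags=0010 GE?T → r0=0x2a

VAL = 0x6d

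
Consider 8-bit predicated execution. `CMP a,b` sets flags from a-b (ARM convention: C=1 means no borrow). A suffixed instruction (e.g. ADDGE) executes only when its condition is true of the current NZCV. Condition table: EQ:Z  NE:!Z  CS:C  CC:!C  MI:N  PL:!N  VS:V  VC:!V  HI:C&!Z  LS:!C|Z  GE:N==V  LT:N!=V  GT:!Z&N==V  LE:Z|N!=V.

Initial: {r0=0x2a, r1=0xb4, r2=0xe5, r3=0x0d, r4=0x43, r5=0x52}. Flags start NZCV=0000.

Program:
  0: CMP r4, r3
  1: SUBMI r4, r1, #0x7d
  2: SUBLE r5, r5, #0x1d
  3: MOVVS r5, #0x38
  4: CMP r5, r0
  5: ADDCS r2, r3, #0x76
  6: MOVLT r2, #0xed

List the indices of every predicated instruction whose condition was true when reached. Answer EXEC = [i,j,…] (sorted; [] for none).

EXEC = [5]

[0] flags=0010 → (cmp)
[1] flags=0010 MI?F → skip
[2] flags=0010 LE?F → skip
[3] flags=0010 VS?F → skip
[4] flags=0010 → (cmp)
[5] flags=0010 CS?T → r2=0x83
[6] flags=0010 LT?F → skip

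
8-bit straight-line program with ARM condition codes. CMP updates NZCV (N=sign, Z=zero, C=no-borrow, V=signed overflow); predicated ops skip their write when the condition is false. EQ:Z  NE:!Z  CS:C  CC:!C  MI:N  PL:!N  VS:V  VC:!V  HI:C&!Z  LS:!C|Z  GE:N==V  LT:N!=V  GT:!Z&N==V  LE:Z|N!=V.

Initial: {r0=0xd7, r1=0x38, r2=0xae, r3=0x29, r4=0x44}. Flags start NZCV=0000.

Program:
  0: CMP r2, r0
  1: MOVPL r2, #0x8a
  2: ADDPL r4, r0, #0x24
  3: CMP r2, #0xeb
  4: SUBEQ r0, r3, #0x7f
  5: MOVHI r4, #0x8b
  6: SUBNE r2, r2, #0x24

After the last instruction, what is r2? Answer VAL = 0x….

[0] flags=1000 → (cmp)
[1] flags=1000 PL?F → skip
[2] flags=1000 PL?F → skip
[3] flags=1000 → (cmp)
[4] flags=1000 EQ?F → skip
[5] flags=1000 HI?F → skip
[6] flags=1000 NE?T → r2=0x8a

VAL = 0x8a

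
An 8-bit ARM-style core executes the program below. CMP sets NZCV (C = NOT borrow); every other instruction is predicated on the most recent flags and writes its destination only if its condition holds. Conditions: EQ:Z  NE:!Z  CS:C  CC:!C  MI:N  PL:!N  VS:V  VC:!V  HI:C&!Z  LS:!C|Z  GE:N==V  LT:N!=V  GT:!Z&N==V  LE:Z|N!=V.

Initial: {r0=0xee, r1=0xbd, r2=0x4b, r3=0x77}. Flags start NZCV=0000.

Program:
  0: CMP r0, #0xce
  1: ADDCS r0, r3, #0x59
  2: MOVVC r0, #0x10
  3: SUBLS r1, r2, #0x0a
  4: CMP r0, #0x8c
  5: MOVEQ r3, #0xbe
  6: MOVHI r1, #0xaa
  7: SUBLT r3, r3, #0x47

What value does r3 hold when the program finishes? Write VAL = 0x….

VAL = 0x77

0: ✓ CMP  NZCV=0010
1: ✓ ADDCS  r0←0xd0
2: ✓ MOVVC  r0←0x10
3: · SUBLS
4: ✓ CMP  NZCV=1001
5: · MOVEQ
6: · MOVHI
7: · SUBLT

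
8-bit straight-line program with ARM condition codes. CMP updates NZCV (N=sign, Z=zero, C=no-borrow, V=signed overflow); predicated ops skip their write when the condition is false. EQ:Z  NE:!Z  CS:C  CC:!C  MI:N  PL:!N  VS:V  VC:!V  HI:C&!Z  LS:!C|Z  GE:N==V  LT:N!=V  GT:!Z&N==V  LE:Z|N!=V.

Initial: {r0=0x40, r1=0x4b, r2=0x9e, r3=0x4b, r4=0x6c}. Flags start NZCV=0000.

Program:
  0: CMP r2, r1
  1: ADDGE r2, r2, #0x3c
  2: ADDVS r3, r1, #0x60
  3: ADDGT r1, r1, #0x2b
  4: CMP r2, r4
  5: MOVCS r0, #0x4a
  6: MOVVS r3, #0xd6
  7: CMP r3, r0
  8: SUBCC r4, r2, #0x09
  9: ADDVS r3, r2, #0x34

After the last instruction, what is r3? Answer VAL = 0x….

0: ✓ CMP  NZCV=0011
1: · ADDGE
2: ✓ ADDVS  r3←0xab
3: · ADDGT
4: ✓ CMP  NZCV=0011
5: ✓ MOVCS  r0←0x4a
6: ✓ MOVVS  r3←0xd6
7: ✓ CMP  NZCV=1010
8: · SUBCC
9: · ADDVS

VAL = 0xd6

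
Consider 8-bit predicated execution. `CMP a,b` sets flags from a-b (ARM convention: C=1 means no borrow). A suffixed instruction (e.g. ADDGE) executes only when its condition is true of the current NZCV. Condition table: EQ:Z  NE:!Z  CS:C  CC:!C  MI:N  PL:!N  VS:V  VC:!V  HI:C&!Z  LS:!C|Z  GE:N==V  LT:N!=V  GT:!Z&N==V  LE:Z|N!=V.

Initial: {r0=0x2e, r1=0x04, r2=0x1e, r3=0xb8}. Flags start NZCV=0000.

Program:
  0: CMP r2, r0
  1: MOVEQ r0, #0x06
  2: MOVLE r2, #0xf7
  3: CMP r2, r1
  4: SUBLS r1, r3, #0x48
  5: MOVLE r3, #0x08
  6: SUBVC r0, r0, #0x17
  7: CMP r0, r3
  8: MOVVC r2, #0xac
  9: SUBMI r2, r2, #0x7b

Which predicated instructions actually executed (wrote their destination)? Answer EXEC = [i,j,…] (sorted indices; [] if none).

0: ✓ CMP  NZCV=1000
1: · MOVEQ
2: ✓ MOVLE  r2←0xf7
3: ✓ CMP  NZCV=1010
4: · SUBLS
5: ✓ MOVLE  r3←0x08
6: ✓ SUBVC  r0←0x17
7: ✓ CMP  NZCV=0010
8: ✓ MOVVC  r2←0xac
9: · SUBMI

EXEC = [2,5,6,8]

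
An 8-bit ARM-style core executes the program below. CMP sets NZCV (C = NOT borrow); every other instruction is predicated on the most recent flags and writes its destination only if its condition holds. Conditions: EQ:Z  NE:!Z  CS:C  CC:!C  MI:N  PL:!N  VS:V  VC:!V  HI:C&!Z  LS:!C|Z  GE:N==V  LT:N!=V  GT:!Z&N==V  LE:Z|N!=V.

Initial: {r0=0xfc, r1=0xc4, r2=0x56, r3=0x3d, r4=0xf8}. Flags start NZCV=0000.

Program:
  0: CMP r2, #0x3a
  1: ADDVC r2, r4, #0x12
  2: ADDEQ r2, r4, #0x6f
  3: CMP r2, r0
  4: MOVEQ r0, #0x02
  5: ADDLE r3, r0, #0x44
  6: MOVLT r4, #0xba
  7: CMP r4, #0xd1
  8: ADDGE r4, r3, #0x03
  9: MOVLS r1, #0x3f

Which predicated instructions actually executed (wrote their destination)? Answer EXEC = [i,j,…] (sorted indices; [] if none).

[0] flags=0010 → (cmp)
[1] flags=0010 VC?T → r2=0x0a
[2] flags=0010 EQ?F → skip
[3] flags=0000 → (cmp)
[4] flags=0000 EQ?F → skip
[5] flags=0000 LE?F → skip
[6] flags=0000 LT?F → skip
[7] flags=0010 → (cmp)
[8] flags=0010 GE?T → r4=0x40
[9] flags=0010 LS?F → skip

EXEC = [1,8]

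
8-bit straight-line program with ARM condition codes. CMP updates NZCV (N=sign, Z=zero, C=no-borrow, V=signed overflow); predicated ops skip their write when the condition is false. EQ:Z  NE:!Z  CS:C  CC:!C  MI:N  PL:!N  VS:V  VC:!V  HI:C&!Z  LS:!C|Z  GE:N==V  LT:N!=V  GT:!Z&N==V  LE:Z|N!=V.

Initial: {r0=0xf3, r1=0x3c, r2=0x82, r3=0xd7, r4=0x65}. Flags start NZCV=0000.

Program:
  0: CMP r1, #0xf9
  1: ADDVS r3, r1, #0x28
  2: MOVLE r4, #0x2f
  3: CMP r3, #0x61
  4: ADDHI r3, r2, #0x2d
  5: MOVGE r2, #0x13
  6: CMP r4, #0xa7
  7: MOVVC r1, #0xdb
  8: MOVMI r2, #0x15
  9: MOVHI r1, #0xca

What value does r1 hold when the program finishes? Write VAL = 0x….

VAL = 0x3c

[0] flags=0000 → (cmp)
[1] flags=0000 VS?F → skip
[2] flags=0000 LE?F → skip
[3] flags=0011 → (cmp)
[4] flags=0011 HI?T → r3=0xaf
[5] flags=0011 GE?F → skip
[6] flags=1001 → (cmp)
[7] flags=1001 VC?F → skip
[8] flags=1001 MI?T → r2=0x15
[9] flags=1001 HI?F → skip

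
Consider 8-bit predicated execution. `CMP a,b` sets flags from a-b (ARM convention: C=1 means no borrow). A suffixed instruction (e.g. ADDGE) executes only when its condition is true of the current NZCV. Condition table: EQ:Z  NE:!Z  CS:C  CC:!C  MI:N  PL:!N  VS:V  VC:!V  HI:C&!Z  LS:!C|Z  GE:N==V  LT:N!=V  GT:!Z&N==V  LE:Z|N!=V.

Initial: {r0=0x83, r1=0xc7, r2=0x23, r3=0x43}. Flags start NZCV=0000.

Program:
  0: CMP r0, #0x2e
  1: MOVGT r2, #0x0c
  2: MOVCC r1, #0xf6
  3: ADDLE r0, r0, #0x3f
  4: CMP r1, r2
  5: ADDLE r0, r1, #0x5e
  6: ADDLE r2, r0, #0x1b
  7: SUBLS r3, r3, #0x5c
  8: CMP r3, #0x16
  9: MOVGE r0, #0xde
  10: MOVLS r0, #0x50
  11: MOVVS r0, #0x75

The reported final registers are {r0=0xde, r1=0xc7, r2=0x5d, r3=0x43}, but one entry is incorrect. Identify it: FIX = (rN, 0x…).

0: ✓ CMP  NZCV=0011
1: · MOVGT
2: · MOVCC
3: ✓ ADDLE  r0←0xc2
4: ✓ CMP  NZCV=1010
5: ✓ ADDLE  r0←0x25
6: ✓ ADDLE  r2←0x40
7: · SUBLS
8: ✓ CMP  NZCV=0010
9: ✓ MOVGE  r0←0xde
10: · MOVLS
11: · MOVVS

FIX = (r2, 0x40)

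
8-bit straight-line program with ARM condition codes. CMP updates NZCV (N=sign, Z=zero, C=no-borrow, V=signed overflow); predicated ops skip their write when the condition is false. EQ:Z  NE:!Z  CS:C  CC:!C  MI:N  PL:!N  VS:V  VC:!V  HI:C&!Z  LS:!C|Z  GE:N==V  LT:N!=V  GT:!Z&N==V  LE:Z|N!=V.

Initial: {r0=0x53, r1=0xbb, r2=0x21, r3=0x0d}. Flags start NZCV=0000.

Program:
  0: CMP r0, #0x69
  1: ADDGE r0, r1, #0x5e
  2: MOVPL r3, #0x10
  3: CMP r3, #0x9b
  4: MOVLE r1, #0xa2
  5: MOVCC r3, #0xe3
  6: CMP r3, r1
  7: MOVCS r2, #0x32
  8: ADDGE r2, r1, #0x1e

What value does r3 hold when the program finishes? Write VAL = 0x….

0: ✓ CMP  NZCV=1000
1: · ADDGE
2: · MOVPL
3: ✓ CMP  NZCV=0000
4: · MOVLE
5: ✓ MOVCC  r3←0xe3
6: ✓ CMP  NZCV=0010
7: ✓ MOVCS  r2←0x32
8: ✓ ADDGE  r2←0xd9

VAL = 0xe3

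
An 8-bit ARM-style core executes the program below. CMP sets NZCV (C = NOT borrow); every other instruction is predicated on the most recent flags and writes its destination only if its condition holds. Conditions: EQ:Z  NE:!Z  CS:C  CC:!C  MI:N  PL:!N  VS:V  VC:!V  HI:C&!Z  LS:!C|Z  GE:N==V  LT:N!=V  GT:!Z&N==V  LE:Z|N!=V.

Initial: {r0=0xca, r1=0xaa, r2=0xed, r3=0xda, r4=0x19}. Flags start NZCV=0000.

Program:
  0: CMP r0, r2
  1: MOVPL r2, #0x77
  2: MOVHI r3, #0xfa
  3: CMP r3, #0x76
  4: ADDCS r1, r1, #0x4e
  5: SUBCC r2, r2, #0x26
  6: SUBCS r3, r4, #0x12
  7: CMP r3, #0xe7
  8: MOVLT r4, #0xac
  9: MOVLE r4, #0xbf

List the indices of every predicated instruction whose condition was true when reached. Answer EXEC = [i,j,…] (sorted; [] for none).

0: ✓ CMP  NZCV=1000
1: · MOVPL
2: · MOVHI
3: ✓ CMP  NZCV=0011
4: ✓ ADDCS  r1←0xf8
5: · SUBCC
6: ✓ SUBCS  r3←0x07
7: ✓ CMP  NZCV=0000
8: · MOVLT
9: · MOVLE

EXEC = [4,6]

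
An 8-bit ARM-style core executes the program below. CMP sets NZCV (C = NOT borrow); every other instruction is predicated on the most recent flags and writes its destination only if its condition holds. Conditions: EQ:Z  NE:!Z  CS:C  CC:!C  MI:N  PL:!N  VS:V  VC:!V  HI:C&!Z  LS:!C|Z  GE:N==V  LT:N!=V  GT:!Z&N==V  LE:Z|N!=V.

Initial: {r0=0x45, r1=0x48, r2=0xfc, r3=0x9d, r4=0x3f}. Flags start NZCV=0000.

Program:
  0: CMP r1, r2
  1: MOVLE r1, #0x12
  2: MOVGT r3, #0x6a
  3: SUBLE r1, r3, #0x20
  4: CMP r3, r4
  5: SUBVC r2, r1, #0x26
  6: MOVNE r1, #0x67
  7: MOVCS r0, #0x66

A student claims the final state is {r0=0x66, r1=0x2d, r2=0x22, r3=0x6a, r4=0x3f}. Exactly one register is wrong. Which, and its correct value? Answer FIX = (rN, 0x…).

[0] flags=0000 → (cmp)
[1] flags=0000 LE?F → skip
[2] flags=0000 GT?T → r3=0x6a
[3] flags=0000 LE?F → skip
[4] flags=0010 → (cmp)
[5] flags=0010 VC?T → r2=0x22
[6] flags=0010 NE?T → r1=0x67
[7] flags=0010 CS?T → r0=0x66

FIX = (r1, 0x67)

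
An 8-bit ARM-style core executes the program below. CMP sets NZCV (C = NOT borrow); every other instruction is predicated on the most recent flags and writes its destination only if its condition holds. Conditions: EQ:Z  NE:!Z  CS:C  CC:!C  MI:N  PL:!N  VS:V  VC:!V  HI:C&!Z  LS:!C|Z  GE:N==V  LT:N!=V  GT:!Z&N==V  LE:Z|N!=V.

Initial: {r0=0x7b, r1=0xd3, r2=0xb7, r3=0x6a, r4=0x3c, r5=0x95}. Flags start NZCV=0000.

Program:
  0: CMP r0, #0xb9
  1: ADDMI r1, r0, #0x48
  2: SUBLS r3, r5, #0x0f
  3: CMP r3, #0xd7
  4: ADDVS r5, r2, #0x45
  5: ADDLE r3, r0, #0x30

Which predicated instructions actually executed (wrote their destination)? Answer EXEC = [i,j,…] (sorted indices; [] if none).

EXEC = [1,2,5]

0: ✓ CMP  NZCV=1001
1: ✓ ADDMI  r1←0xc3
2: ✓ SUBLS  r3←0x86
3: ✓ CMP  NZCV=1000
4: · ADDVS
5: ✓ ADDLE  r3←0xab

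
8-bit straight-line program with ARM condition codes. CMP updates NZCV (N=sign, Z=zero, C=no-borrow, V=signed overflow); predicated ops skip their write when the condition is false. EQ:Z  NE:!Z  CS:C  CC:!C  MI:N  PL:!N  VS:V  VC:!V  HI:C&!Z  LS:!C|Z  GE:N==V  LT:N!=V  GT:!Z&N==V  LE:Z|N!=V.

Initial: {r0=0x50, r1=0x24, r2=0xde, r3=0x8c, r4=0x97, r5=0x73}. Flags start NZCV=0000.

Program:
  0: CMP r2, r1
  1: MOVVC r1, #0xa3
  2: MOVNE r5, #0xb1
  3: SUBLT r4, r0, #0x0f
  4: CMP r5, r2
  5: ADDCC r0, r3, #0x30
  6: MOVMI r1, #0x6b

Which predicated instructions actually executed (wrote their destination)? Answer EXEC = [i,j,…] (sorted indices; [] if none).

EXEC = [1,2,3,5,6]

[0] flags=1010 → (cmp)
[1] flags=1010 VC?T → r1=0xa3
[2] flags=1010 NE?T → r5=0xb1
[3] flags=1010 LT?T → r4=0x41
[4] flags=1000 → (cmp)
[5] flags=1000 CC?T → r0=0xbc
[6] flags=1000 MI?T → r1=0x6b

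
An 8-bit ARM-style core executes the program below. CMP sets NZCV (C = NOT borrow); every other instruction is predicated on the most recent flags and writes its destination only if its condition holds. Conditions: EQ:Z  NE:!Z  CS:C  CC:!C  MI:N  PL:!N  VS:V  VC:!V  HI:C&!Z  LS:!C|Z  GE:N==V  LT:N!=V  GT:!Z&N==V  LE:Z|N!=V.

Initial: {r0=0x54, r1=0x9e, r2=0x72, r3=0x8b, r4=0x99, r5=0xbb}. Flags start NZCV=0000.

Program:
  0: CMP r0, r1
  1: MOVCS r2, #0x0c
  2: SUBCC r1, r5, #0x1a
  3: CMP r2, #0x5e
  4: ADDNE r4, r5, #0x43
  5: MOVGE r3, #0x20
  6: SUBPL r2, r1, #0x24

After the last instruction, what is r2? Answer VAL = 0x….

0: ✓ CMP  NZCV=1001
1: · MOVCS
2: ✓ SUBCC  r1←0xa1
3: ✓ CMP  NZCV=0010
4: ✓ ADDNE  r4←0xfe
5: ✓ MOVGE  r3←0x20
6: ✓ SUBPL  r2←0x7d

VAL = 0x7d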